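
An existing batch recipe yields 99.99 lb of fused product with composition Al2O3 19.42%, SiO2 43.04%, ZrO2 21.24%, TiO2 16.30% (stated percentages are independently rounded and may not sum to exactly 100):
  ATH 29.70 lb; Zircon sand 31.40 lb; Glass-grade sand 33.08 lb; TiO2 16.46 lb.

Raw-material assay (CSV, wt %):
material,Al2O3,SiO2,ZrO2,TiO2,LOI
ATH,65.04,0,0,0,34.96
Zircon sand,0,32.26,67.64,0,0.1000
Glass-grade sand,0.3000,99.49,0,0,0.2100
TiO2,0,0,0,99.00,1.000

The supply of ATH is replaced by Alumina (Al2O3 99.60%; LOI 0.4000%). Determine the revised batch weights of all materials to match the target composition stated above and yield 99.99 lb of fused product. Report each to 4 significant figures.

Revised batch per 99.99 lb fused product:
  Alumina: 19.40 lb
  Zircon sand: 31.40 lb
  Glass-grade sand: 33.08 lb
  TiO2: 16.46 lb
Total batch = 100.3 lb; LOI loss = 0.3431 lb

Intermediates are displayed (rounded to 4 significant digits) as written; each numeric step keeps full float precision throughout. Every reported number is rounded a single time; derived quantities are computed in full precision (glass mass, the four compositions, the yield, LOI, totals) starting from the weights on 99.99 lb of glass, as set out in question or answer.
The oxide mass targets at 99.99 lb fused product:
  Al2O3: 19.42% × 99.99 = 19.42 lb
  SiO2: 43.04% × 99.99 = 43.04 lb
  ZrO2: 21.24% × 99.99 = 21.24 lb
  TiO2: 16.30% × 99.99 = 16.30 lb
Verifying the oxide balance given the weights on record, for the quoted basis mass (delivered sums recover each target net of answer rounding effects):
  Al2O3: 19.40·0.9960 + 33.08·0.003000 = 19.42 lb (target 19.42 lb)
  SiO2: 31.40·0.3226 + 33.08·0.9949 = 43.04 lb (target 43.04 lb)
  ZrO2: 31.40·0.6764 = 21.24 lb (target 21.24 lb)
  TiO2: 16.46·0.9900 = 16.30 lb (target 16.30 lb)
Mass balance on the glass: the batch minus its LOI: 100.0 lb (the targets, summed, come to 99.99 lb; against the stated basis, 99.99 lb — rounding explains the deltas).
Batch total: Σ batch = 100.3 lb; LOI removed, Σ of batch·LOI: 0.3431 lb; glass ÷ batch gives a yield of 99.66%.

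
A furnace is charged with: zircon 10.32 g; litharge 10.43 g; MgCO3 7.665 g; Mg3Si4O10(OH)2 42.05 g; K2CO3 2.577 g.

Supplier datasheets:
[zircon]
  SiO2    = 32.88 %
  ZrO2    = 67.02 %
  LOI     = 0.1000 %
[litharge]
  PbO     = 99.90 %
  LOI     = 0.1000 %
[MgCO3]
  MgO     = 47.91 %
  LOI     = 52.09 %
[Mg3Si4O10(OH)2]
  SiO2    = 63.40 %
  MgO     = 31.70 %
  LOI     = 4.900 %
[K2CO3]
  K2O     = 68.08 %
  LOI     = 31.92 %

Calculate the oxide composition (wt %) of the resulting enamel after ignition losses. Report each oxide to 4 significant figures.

Rounding to 4 significant digits governs each in-between result as displayed; full float precision is held from first step to last — exactly one rounding lands on every reported result — derived quantities are recomputed from the batch weights for 66.15 g of glass in full precision (net glass mass, LOI, the yield, five oxide percentages, the totals), exactly as printed in the question or the answer.
Oxide masses out of the charge:
  SiO2: 10.32·0.3288 + 42.05·0.6340 = 30.05 g
  PbO: 10.43·0.9990 = 10.42 g
  K2O: 2.577·0.6808 = 1.754 g
  ZrO2: 10.32·0.6702 = 6.916 g
  MgO: 7.665·0.4791 + 42.05·0.3170 = 17.00 g
LOI: 10.32·0.001000 + 10.43·0.001000 + 7.665·0.5209 + 42.05·0.04900 + 2.577·0.3192 = 6.896 g
Net of LOI, the glass mass = 73.04 − 6.896 = 66.15 g (consistent with Σ oxide mass)
oxide / glass × 100 gives the wt %

Glass mass = 66.15 g (batch 73.04 − LOI 6.896).
Composition: SiO2 45.43%, PbO 15.75%, K2O 2.652%, ZrO2 10.46%, MgO 25.70%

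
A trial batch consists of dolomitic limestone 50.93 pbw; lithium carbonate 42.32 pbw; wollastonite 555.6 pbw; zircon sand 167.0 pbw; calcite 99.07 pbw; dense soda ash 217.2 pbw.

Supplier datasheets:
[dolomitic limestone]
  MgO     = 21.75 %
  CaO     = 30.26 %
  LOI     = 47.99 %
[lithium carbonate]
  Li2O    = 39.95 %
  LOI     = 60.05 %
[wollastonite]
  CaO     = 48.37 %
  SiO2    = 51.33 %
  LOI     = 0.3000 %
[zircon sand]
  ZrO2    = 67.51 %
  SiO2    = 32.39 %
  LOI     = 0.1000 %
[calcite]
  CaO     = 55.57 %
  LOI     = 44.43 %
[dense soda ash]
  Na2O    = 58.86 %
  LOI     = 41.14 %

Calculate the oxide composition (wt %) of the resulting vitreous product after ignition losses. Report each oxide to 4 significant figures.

Glass mass = 947.1 pbw (batch 1132 − LOI 185.1).
Composition: Li2O 1.785%, MgO 1.170%, Na2O 13.50%, ZrO2 11.90%, CaO 35.82%, SiO2 35.82%

Mid-chain values are shown rounded to 4 significant digits within the worked lines; the working math carries full precision through the solve. Every reported number receives exactly one rounding. The derived quantities are recomputed in exact precision (LOI, yield, six oxide percentages, totals, glass mass) using the weight values per 947.1 pbw of glass, exactly as shown in the problem or the answer.
Per-oxide mass from batch:
  Li2O: 42.32·0.3995 = 16.91 pbw
  MgO: 50.93·0.2175 = 11.08 pbw
  Na2O: 217.2·0.5886 = 127.8 pbw
  ZrO2: 167.0·0.6751 = 112.7 pbw
  CaO: 50.93·0.3026 + 555.6·0.4837 + 99.07·0.5557 = 339.2 pbw
  SiO2: 555.6·0.5133 + 167.0·0.3239 = 339.3 pbw
LOI: 50.93·0.4799 + 42.32·0.6005 + 555.6·0.003000 + 167.0·0.001000 + 99.07·0.4443 + 217.2·0.4114 = 185.1 pbw
Net of LOI, the glass mass = 1132 − 185.1 = 947.1 pbw (= Σ oxide masses)
each oxide over glass, ×100, is wt %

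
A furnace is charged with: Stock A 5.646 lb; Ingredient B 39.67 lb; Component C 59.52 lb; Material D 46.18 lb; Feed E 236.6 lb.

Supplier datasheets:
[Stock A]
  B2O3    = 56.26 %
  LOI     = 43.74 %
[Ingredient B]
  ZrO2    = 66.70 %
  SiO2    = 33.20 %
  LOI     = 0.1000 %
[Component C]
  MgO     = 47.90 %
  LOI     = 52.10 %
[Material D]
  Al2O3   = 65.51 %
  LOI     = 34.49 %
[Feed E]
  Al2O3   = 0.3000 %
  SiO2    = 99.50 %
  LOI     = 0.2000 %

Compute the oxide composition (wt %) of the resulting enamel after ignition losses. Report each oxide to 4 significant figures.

Glass mass = 337.7 lb (batch 387.6 − LOI 49.92).
Composition: B2O3 0.9406%, ZrO2 7.835%, Al2O3 9.169%, MgO 8.443%, SiO2 73.61%

Intermediates are printed rounded to four significant digits across the worked steps. Exact precision is held through every step; exactly one rounding goes into each reported number. Derived quantities (five oxide percentages, the totals, ignition loss, net glass mass, yield) are recomputed in full float precision from the weighed amounts for 337.7 lb of glass exactly as shown in problem or answer.
Per-oxide mass from batch:
  B2O3: 5.646·0.5626 = 3.176 lb
  ZrO2: 39.67·0.6670 = 26.46 lb
  Al2O3: 46.18·0.6551 + 236.6·0.003000 = 30.96 lb
  MgO: 59.52·0.4790 = 28.51 lb
  SiO2: 39.67·0.3320 + 236.6·0.9950 = 248.6 lb
LOI: 5.646·0.4374 + 39.67·0.001000 + 59.52·0.5210 + 46.18·0.3449 + 236.6·0.002000 = 49.92 lb
Glass = total batch minus LOI = 387.6 − 49.92 = 337.7 lb (= the summed oxide contributions)
each wt % is 100 × oxide ÷ glass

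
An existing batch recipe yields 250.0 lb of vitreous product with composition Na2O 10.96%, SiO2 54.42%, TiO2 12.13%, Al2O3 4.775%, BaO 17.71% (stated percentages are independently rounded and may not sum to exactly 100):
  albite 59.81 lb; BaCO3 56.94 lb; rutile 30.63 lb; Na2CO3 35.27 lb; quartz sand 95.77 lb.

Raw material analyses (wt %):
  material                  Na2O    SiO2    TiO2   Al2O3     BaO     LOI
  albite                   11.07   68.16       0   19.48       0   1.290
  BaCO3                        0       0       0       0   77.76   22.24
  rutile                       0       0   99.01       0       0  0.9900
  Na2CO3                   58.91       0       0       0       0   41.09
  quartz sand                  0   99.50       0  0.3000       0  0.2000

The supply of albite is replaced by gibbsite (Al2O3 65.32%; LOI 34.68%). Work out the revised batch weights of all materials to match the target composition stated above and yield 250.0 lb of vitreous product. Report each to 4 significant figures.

The working math runs at exact precision through the solve — working values are displayed (rounded to 4 significant figures) at each printed step. A single rounding completes every reported result; all derived quantities are re-derived in exact precision (yield, the totals, glass mass, the five compositions, ignition loss) using the weight values on 250.0 lb of glass, as set out in problem or answer.
Target masses of each oxide per 250.0 lb vitreous product:
  Na2O: 10.96% × 250.0 = 27.40 lb
  SiO2: 54.42% × 250.0 = 136.0 lb
  TiO2: 12.13% × 250.0 = 30.32 lb
  Al2O3: 4.775% × 250.0 = 11.94 lb
  BaO: 17.71% × 250.0 = 44.28 lb
Balance tally, oxide-wise, given the weights on record, relative to the basis at hand (each sum matches its target mass inside rounding margins):
  Na2O: 46.51·0.5891 = 27.40 lb (target 27.40 lb)
  SiO2: 136.7·0.9950 = 136.0 lb (target 136.0 lb)
  TiO2: 30.63·0.9901 = 30.33 lb (target 30.32 lb)
  Al2O3: 17.65·0.6532 + 136.7·0.003000 = 11.94 lb (target 11.94 lb)
  BaO: 56.94·0.7776 = 44.28 lb (target 44.28 lb)
Mass balance on the glass: total charge less LOI = 250.0 lb (summing oxide targets gives 250.0 lb; stated basis 250.0 lb — deltas are rounding alone).
Summing the batch: Σ batch = 288.4 lb; Σ batch·LOI gives LOI loss = 38.47 lb; yield: glass divided by total = 86.66%.

Revised batch per 250.0 lb vitreous product:
  gibbsite: 17.65 lb
  BaCO3: 56.94 lb
  rutile: 30.63 lb
  Na2CO3: 46.51 lb
  quartz sand: 136.7 lb
Total batch = 288.4 lb; LOI loss = 38.47 lb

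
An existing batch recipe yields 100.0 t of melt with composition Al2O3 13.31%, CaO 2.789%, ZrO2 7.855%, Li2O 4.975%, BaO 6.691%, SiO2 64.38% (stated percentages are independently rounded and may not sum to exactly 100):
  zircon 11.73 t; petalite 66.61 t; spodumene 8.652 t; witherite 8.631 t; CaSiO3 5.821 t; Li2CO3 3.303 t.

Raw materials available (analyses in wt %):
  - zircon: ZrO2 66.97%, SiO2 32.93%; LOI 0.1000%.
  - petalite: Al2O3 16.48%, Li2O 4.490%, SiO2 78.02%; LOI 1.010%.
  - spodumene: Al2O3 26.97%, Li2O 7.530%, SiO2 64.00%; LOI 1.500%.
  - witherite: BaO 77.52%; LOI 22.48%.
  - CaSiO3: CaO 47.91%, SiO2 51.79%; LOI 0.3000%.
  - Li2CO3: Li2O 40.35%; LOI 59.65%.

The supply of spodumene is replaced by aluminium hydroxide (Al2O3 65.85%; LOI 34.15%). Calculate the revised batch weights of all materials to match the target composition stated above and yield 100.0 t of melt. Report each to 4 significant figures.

Mid-chain values are printed rounded to four significant digits within the worked lines. Each numeric step keeps full float precision throughout — every reported result is rounded a single time; derived quantities are recomputed from the batch weights for 100.0 t of glass in full float precision (six oxide percentages, net glass mass, the yield, LOI, totals), as set out in question or answer.
Oxide mass targets, per 100.0 t melt:
  Al2O3: 13.31% × 100.0 = 13.31 t
  CaO: 2.789% × 100.0 = 2.789 t
  ZrO2: 7.855% × 100.0 = 7.855 t
  Li2O: 4.975% × 100.0 = 4.975 t
  BaO: 6.691% × 100.0 = 6.691 t
  SiO2: 64.38% × 100.0 = 64.38 t
Oxide-by-oxide audit per the reported batch figures, versus the basis set out (sums match the target masses exact up to rounding of places):
  Al2O3: 73.70·0.1648 + 1.767·0.6585 = 13.31 t (target 13.31 t)
  CaO: 5.821·0.4791 = 2.789 t (target 2.789 t)
  ZrO2: 11.73·0.6697 = 7.856 t (target 7.855 t)
  Li2O: 73.70·0.04490 + 4.128·0.4035 = 4.975 t (target 4.975 t)
  BaO: 8.631·0.7752 = 6.691 t (target 6.691 t)
  SiO2: 11.73·0.3293 + 73.70·0.7802 + 5.821·0.5179 = 64.38 t (target 64.38 t)
Glass-mass sanity pass: total charge less LOI = 100.0 t (summing oxide targets gives 100.0 t; versus the stated basis of 100.0 t — rounding explains the deltas).
Summing the batch: Σ batch = 105.8 t; ignition loss, Σ(batch × LOI) = 5.780 t; glass ÷ batch gives a yield of 94.54%.

Revised batch per 100.0 t melt:
  zircon: 11.73 t
  petalite: 73.70 t
  aluminium hydroxide: 1.767 t
  witherite: 8.631 t
  CaSiO3: 5.821 t
  Li2CO3: 4.128 t
Total batch = 105.8 t; LOI loss = 5.780 t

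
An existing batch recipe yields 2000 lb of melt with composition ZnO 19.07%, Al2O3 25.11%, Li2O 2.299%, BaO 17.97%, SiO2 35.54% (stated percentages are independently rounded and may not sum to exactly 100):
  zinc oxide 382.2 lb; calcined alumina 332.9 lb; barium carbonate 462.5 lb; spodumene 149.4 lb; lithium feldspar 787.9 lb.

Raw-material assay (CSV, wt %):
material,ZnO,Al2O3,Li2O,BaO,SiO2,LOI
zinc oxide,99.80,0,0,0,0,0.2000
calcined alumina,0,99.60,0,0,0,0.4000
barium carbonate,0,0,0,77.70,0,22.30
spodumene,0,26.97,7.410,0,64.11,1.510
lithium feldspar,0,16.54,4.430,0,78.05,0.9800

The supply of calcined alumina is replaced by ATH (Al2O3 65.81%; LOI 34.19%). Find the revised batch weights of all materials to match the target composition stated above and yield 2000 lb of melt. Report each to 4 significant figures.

Revised batch per 2000 lb melt:
  zinc oxide: 382.2 lb
  ATH: 503.8 lb
  barium carbonate: 462.5 lb
  spodumene: 149.4 lb
  lithium feldspar: 787.9 lb
Total batch = 2286 lb; LOI loss = 286.1 lb

Mid-chain values are printed rounded to four significant figures on the page; the whole derivation keeps full precision from start to finish — each reported result is rounded just once; the derived quantities (ignition loss, the totals, glass mass, yield, the five compositions) are carried at exact precision from the weighed amounts at 2000 lb of glass, as quoted within the problem or the answer.
Target oxide masses per 2000 lb melt:
  ZnO: 19.07% × 2000 = 381.4 lb
  Al2O3: 25.11% × 2000 = 502.2 lb
  Li2O: 2.299% × 2000 = 45.98 lb
  BaO: 17.97% × 2000 = 359.4 lb
  SiO2: 35.54% × 2000 = 710.8 lb
Checking each oxide sum using the reported weights, on the stated basis (oxide sums agree with the targets inside rounding margins):
  ZnO: 382.2·0.9980 = 381.4 lb (target 381.4 lb)
  Al2O3: 503.8·0.6581 + 149.4·0.2697 + 787.9·0.1654 = 502.2 lb (target 502.2 lb)
  Li2O: 149.4·0.07410 + 787.9·0.04430 = 45.97 lb (target 45.98 lb)
  BaO: 462.5·0.7770 = 359.4 lb (target 359.4 lb)
  SiO2: 149.4·0.6411 + 787.9·0.7805 = 710.7 lb (target 710.8 lb)
Mass balance on the glass: Σ batch − LOI loss = 2000 lb (the Σ of target masses is 2000 lb; basis as stated: 2000 lb — any gap is answer rounding).
Batch grand total — Σ batch = 2286 lb; Σ batch·LOI gives LOI loss = 286.1 lb; yield: glass divided by total = 87.48%.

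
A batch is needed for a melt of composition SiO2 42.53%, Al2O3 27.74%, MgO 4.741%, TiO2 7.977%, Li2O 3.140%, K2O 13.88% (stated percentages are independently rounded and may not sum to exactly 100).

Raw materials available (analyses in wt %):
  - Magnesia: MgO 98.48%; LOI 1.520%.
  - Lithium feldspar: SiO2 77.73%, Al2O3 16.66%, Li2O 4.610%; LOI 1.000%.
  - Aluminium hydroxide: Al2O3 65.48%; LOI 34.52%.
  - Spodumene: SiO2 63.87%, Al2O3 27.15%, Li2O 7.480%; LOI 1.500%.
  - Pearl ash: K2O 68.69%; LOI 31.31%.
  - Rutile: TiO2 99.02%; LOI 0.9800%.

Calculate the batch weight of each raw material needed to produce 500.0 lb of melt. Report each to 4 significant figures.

Batch per 500.0 lb melt:
  Magnesia: 24.07 lb
  Lithium feldspar: 204.8 lb
  Aluminium hydroxide: 125.0 lb
  Spodumene: 83.65 lb
  Pearl ash: 101.0 lb
  Rutile: 40.28 lb
Total batch = 578.8 lb; LOI loss = 78.84 lb; yield = 86.38%

Working values are displayed (rounded to four significant digits) when written out — each numeric step carries full float precision through every step — each reported figure sees exactly one rounding. The derived quantities, which include the totals, the yield, LOI, net glass mass, six oxide percentages, are re-derived in full precision, precisely as stated by the problem or the answer, using the weight values on 500.0 lb of glass.
Target oxide masses per 500.0 lb melt:
  SiO2: 42.53% × 500.0 = 212.6 lb
  Al2O3: 27.74% × 500.0 = 138.7 lb
  MgO: 4.741% × 500.0 = 23.70 lb
  TiO2: 7.977% × 500.0 = 39.88 lb
  Li2O: 3.140% × 500.0 = 15.70 lb
  K2O: 13.88% × 500.0 = 69.40 lb
Verifying the oxide balance applying the batch weights above, on the stated basis (sums match the target masses modulo rounding of the values):
  SiO2: 204.8·0.7773 + 83.65·0.6387 = 212.6 lb (target 212.6 lb)
  Al2O3: 204.8·0.1666 + 125.0·0.6548 + 83.65·0.2715 = 138.7 lb (target 138.7 lb)
  MgO: 24.07·0.9848 = 23.70 lb (target 23.70 lb)
  TiO2: 40.28·0.9902 = 39.89 lb (target 39.88 lb)
  Li2O: 204.8·0.04610 + 83.65·0.07480 = 15.70 lb (target 15.70 lb)
  K2O: 101.0·0.6869 = 69.38 lb (target 69.40 lb)
Glass-mass sanity pass: Σ batch − LOI loss = 500.0 lb (per-oxide target masses sum to 500.0 lb; with the basis standing at 500.0 lb — deltas are rounding alone).
Summing the batch: Σ batch = 578.8 lb; LOI removed, Σ of batch·LOI: 78.84 lb; yield: glass divided by total = 86.38%.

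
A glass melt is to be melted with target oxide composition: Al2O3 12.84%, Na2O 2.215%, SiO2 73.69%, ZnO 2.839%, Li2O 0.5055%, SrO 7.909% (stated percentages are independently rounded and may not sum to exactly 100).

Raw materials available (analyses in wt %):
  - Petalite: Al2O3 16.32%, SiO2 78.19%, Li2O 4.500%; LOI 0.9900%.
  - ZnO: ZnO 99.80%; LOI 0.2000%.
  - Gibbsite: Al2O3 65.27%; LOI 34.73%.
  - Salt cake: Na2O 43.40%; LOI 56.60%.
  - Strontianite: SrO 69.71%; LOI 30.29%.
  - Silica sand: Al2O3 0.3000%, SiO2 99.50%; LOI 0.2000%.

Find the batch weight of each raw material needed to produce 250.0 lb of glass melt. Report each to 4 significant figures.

Batch per 250.0 lb glass melt:
  Petalite: 28.08 lb
  ZnO: 7.112 lb
  Gibbsite: 41.41 lb
  Salt cake: 12.76 lb
  Strontianite: 28.36 lb
  Silica sand: 163.1 lb
Total batch = 280.8 lb; LOI loss = 30.81 lb; yield = 89.03%

The working math runs at full precision end to end. The intermediate values are shown rounded off to 4 significant figures within the worked lines; a single rounding finalizes each reported result. The derived quantities, which include yield, glass mass, ignition loss, the six compositions, the totals, are rebuilt at exact precision, as given in either problem or answer, using the weight values on 250.0 lb of glass.
Per-oxide target masses for 250.0 lb glass melt:
  Al2O3: 12.84% × 250.0 = 32.10 lb
  Na2O: 2.215% × 250.0 = 5.538 lb
  SiO2: 73.69% × 250.0 = 184.2 lb
  ZnO: 2.839% × 250.0 = 7.098 lb
  Li2O: 0.5055% × 250.0 = 1.264 lb
  SrO: 7.909% × 250.0 = 19.77 lb
Checking each oxide sum working from each reported weight, on the stated basis (sum by sum, the targets are met modulo rounding of the values):
  Al2O3: 28.08·0.1632 + 41.41·0.6527 + 163.1·0.003000 = 32.10 lb (target 32.10 lb)
  Na2O: 12.76·0.4340 = 5.538 lb (target 5.538 lb)
  SiO2: 28.08·0.7819 + 163.1·0.9950 = 184.2 lb (target 184.2 lb)
  ZnO: 7.112·0.9980 = 7.098 lb (target 7.098 lb)
  Li2O: 28.08·0.04500 = 1.264 lb (target 1.264 lb)
  SrO: 28.36·0.6971 = 19.77 lb (target 19.77 lb)
Mass balance on the glass: the batch minus its LOI: 250.0 lb (oxide target masses add up to 250.0 lb; with the basis standing at 250.0 lb — deltas are rounding alone).
Whole-batch sum: Σ batch = 280.8 lb; loss to ignition Σ batch·LOI = 30.81 lb; the yield ratio, glass ÷ batch: 89.03%.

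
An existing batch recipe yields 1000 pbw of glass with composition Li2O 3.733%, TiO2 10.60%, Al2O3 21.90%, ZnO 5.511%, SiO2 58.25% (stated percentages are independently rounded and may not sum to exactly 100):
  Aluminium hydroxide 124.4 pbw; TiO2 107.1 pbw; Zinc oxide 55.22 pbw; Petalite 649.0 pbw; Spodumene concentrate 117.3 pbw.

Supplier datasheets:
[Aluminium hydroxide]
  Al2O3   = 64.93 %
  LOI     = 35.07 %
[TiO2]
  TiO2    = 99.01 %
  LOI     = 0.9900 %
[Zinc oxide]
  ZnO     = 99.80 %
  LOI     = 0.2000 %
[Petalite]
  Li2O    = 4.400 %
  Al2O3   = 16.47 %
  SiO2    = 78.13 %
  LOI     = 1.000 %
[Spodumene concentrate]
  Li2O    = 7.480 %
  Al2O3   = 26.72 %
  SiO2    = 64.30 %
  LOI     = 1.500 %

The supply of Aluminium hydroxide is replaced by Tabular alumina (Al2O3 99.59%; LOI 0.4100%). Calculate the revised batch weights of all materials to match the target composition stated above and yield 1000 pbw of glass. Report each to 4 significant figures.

Revised batch per 1000 pbw glass:
  Tabular alumina: 81.10 pbw
  TiO2: 107.1 pbw
  Zinc oxide: 55.22 pbw
  Petalite: 649.0 pbw
  Spodumene concentrate: 117.3 pbw
Total batch = 1010 pbw; LOI loss = 9.753 pbw

Every computation keeps full precision all the way through; in-progress results are shown rounded to 4 significant figures in the printout — a single rounding finalizes every reported value; the derived quantities, including LOI, the five compositions, glass mass, the yield, totals, are re-derived from the batch weights at 1000 pbw of glass in full precision exactly as printed in problem or answer.
Oxide-by-oxide targets in 1000 pbw glass:
  Li2O: 3.733% × 1000 = 37.33 pbw
  TiO2: 10.60% × 1000 = 106.0 pbw
  Al2O3: 21.90% × 1000 = 219.0 pbw
  ZnO: 5.511% × 1000 = 55.11 pbw
  SiO2: 58.25% × 1000 = 582.5 pbw
Mass-balance tally per oxide from the weights as reported, against the basis in use (oxide sums agree with the targets exact up to rounding of places):
  Li2O: 649.0·0.04400 + 117.3·0.07480 = 37.33 pbw (target 37.33 pbw)
  TiO2: 107.1·0.9901 = 106.0 pbw (target 106.0 pbw)
  Al2O3: 81.10·0.9959 + 649.0·0.1647 + 117.3·0.2672 = 219.0 pbw (target 219.0 pbw)
  ZnO: 55.22·0.9980 = 55.11 pbw (target 55.11 pbw)
  SiO2: 649.0·0.7813 + 117.3·0.6430 = 582.5 pbw (target 582.5 pbw)
Consistency of the glass mass: the batch minus its LOI: 1000 pbw (targets for the oxides total 999.9 pbw; with the basis standing at 1000 pbw — gaps are rounding artifacts).
Batch total: Σ batch = 1010 pbw; ignition loss, Σ(batch × LOI) = 9.753 pbw; as yield: glass ÷ batch → 99.03%.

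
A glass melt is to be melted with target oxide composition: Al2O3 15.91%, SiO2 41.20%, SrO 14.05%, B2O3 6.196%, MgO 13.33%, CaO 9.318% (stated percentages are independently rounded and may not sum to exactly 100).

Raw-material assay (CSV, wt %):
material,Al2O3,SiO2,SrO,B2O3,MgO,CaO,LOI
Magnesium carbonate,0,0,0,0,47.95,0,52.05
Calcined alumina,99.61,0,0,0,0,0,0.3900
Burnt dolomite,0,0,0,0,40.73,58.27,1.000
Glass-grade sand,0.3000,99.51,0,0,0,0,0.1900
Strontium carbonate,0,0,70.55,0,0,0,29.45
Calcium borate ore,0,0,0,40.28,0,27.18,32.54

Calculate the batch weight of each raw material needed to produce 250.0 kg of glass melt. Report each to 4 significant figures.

Batch per 250.0 kg glass melt:
  Magnesium carbonate: 50.78 kg
  Calcined alumina: 39.62 kg
  Burnt dolomite: 22.04 kg
  Glass-grade sand: 103.5 kg
  Strontium carbonate: 49.79 kg
  Calcium borate ore: 38.46 kg
Total batch = 304.2 kg; LOI loss = 54.18 kg; yield = 82.19%

In-progress results are displayed (rounded to four significant digits) in the working — each numeric step holds full precision at every stage; a single rounding finalizes each reported figure; derived quantities are recomputed at full float precision (the totals, net glass mass, LOI, the six compositions, yield) starting from the weights per 250.0 kg of glass, as given in problem or answer.
Target masses of each oxide per 250.0 kg glass melt:
  Al2O3: 15.91% × 250.0 = 39.78 kg
  SiO2: 41.20% × 250.0 = 103.0 kg
  SrO: 14.05% × 250.0 = 35.12 kg
  B2O3: 6.196% × 250.0 = 15.49 kg
  MgO: 13.33% × 250.0 = 33.33 kg
  CaO: 9.318% × 250.0 = 23.30 kg
Mass-balance tally per oxide on the weights just shown, per the basis as stated (summed amounts equal target values modulo rounding of the values):
  Al2O3: 39.62·0.9961 + 103.5·0.003000 = 39.78 kg (target 39.78 kg)
  SiO2: 103.5·0.9951 = 103.0 kg (target 103.0 kg)
  SrO: 49.79·0.7055 = 35.13 kg (target 35.12 kg)
  B2O3: 38.46·0.4028 = 15.49 kg (target 15.49 kg)
  MgO: 50.78·0.4795 + 22.04·0.4073 = 33.33 kg (target 33.33 kg)
  CaO: 22.04·0.5827 + 38.46·0.2718 = 23.30 kg (target 23.30 kg)
Consistency of the glass mass: total batch − LOI = 250.0 kg (oxide target masses add up to 250.0 kg; against the stated basis, 250.0 kg — gaps are rounding artifacts).
Adding the batch up: Σ batch = 304.2 kg; the LOI term Σ batch·LOI equals 54.18 kg; the yield ratio, glass ÷ batch: 82.19%.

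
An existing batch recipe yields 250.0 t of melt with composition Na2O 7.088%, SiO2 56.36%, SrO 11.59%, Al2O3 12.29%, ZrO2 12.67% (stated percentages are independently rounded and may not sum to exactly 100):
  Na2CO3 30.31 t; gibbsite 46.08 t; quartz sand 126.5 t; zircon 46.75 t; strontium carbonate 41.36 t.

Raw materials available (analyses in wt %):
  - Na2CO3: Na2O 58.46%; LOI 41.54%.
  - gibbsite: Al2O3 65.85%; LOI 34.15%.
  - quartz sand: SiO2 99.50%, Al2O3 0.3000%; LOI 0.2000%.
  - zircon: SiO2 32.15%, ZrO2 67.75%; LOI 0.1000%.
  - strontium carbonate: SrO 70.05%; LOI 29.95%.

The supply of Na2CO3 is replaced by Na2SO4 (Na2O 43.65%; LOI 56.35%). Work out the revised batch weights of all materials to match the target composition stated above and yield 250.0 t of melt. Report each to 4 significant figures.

The intermediate values are printed (rounded to 4 significant figures) on the page. The whole derivation keeps full precision at each step — exactly one rounding is applied to every reported figure — all derived quantities, which include net glass mass, LOI, five oxide percentages, the totals, the yield, are rebuilt at full float precision, as quoted within the problem or answer text, using the weight values for 250.0 t of glass.
The oxide mass targets at 250.0 t melt:
  Na2O: 7.088% × 250.0 = 17.72 t
  SiO2: 56.36% × 250.0 = 140.9 t
  SrO: 11.59% × 250.0 = 28.98 t
  Al2O3: 12.29% × 250.0 = 30.72 t
  ZrO2: 12.67% × 250.0 = 31.68 t
Oxide-by-oxide audit working from each reported weight, under the basis named above (summed amounts equal target values exact up to rounding of places):
  Na2O: 40.60·0.4365 = 17.72 t (target 17.72 t)
  SiO2: 126.5·0.9950 + 46.75·0.3215 = 140.9 t (target 140.9 t)
  SrO: 41.36·0.7005 = 28.97 t (target 28.98 t)
  Al2O3: 46.08·0.6585 + 126.5·0.003000 = 30.72 t (target 30.72 t)
  ZrO2: 46.75·0.6775 = 31.67 t (target 31.68 t)
Mass balance on the glass: total batch − LOI = 250.0 t (the Σ of target masses is 250.0 t; the stated basis being 250.0 t — gaps are rounding artifacts).
Whole-batch sum: Σ batch = 301.3 t; LOI removed, Σ of batch·LOI: 51.30 t; the yield ratio, glass ÷ batch: 82.97%.

Revised batch per 250.0 t melt:
  Na2SO4: 40.60 t
  gibbsite: 46.08 t
  quartz sand: 126.5 t
  zircon: 46.75 t
  strontium carbonate: 41.36 t
Total batch = 301.3 t; LOI loss = 51.30 t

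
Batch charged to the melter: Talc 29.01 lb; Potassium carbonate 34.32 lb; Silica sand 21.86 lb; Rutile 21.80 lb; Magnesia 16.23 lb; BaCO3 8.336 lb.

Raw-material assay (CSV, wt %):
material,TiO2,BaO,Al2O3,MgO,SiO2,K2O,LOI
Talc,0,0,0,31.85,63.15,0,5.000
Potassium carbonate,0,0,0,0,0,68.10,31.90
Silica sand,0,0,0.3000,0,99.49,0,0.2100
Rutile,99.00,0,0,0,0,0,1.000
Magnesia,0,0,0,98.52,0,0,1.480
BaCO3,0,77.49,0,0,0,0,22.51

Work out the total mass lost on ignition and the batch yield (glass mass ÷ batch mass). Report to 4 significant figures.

All arithmetic carries full precision from first step to last. Values along the way are displayed, with 4-significant-figure rounding, at each printed step — exactly one rounding lands on each reported result. Derived quantities are computed at exact precision (glass mass, the six compositions, LOI, totals, the yield) from the weighed amounts per 116.8 lb of glass exactly as shown in question or answer.
Material-by-material LOI:
  Talc: 29.01 × 0.05000 = 1.451 lb
  Potassium carbonate: 34.32 × 0.3190 = 10.95 lb
  Silica sand: 21.86 × 0.002100 = 0.04591 lb
  Rutile: 21.80 × 0.01000 = 0.2180 lb
  Magnesia: 16.23 × 0.01480 = 0.2402 lb
  BaCO3: 8.336 × 0.2251 = 1.876 lb
Total LOI = 14.78 lb
Glass = batch − LOI = 131.6 − 14.78 = 116.8 lb

LOI loss = 14.78 lb; glass = 116.8 lb; yield = 88.77%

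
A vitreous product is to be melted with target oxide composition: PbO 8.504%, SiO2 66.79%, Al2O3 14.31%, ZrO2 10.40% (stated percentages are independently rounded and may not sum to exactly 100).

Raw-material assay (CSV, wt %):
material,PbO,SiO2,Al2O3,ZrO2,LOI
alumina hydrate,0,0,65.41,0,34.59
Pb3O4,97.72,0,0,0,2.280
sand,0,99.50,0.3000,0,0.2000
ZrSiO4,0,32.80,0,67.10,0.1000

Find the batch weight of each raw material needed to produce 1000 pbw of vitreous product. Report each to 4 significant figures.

Values along the way are shown (rounded to 4 significant figures) as written — the whole derivation maintains full precision throughout — every reported value is rounded once only; the derived quantities, which include the yield, the totals, net glass mass, ignition loss, the four compositions, are computed at full precision, precisely as stated by the question or the answer, using the weight values at 1000 pbw of glass.
Oxide mass targets, per 1000 pbw vitreous product:
  PbO: 8.504% × 1000 = 85.04 pbw
  SiO2: 66.79% × 1000 = 667.9 pbw
  Al2O3: 14.31% × 1000 = 143.1 pbw
  ZrO2: 10.40% × 1000 = 104.0 pbw
Balance tally, oxide-wise, with the batch weights as given, at the basis given (sum by sum, the targets are met given rounding of the digits):
  PbO: 87.02·0.9772 = 85.04 pbw (target 85.04 pbw)
  SiO2: 620.2·0.9950 + 155.0·0.3280 = 667.9 pbw (target 667.9 pbw)
  Al2O3: 215.9·0.6541 + 620.2·0.003000 = 143.1 pbw (target 143.1 pbw)
  ZrO2: 155.0·0.6710 = 104.0 pbw (target 104.0 pbw)
Mass balance on the glass: Σ batch − LOI loss = 1000 pbw (the targets, summed, come to 1000 pbw; the stated basis being 1000 pbw — any gap is answer rounding).
Total batch = Σ batch = 1078 pbw; the LOI term Σ batch·LOI equals 78.06 pbw; yield = glass ÷ total batch = 92.76%.

Batch per 1000 pbw vitreous product:
  alumina hydrate: 215.9 pbw
  Pb3O4: 87.02 pbw
  sand: 620.2 pbw
  ZrSiO4: 155.0 pbw
Total batch = 1078 pbw; LOI loss = 78.06 pbw; yield = 92.76%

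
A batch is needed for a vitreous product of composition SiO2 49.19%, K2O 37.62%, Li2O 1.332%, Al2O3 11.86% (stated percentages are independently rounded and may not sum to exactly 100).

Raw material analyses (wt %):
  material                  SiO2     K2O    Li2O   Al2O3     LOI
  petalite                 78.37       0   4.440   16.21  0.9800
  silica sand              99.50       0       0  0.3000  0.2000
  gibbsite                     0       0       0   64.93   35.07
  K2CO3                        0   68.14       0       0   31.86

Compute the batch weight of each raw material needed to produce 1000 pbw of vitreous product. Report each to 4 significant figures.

Mid-chain values are printed rounded off to 4 significant digits in the printout; the working math keeps full float precision at all times — exactly one rounding is applied to every reported number — all derived quantities (four oxide percentages, glass mass, the yield, LOI, the totals) are re-derived from the batch weights per 1000 pbw of glass in exact precision as set out in the question or the answer.
The oxide mass targets at 1000 pbw vitreous product:
  SiO2: 49.19% × 1000 = 491.9 pbw
  K2O: 37.62% × 1000 = 376.2 pbw
  Li2O: 1.332% × 1000 = 13.32 pbw
  Al2O3: 11.86% × 1000 = 118.6 pbw
Checking each oxide sum with the batch weights as given, under the basis named above (sum by sum, the targets are met modulo rounding of the values):
  SiO2: 300.0·0.7837 + 258.1·0.9950 = 491.9 pbw (target 491.9 pbw)
  K2O: 552.1·0.6814 = 376.2 pbw (target 376.2 pbw)
  Li2O: 300.0·0.04440 = 13.32 pbw (target 13.32 pbw)
  Al2O3: 300.0·0.1621 + 258.1·0.003000 + 106.6·0.6493 = 118.6 pbw (target 118.6 pbw)
Mass balance on the glass: total batch − LOI = 1000 pbw (summing oxide targets gives 1000 pbw; with the basis standing at 1000 pbw — differing by rounding only).
Batch total: Σ batch = 1217 pbw; LOI loss = Σ batch·LOI = 216.7 pbw; the yield ratio, glass ÷ batch: 82.19%.

Batch per 1000 pbw vitreous product:
  petalite: 300.0 pbw
  silica sand: 258.1 pbw
  gibbsite: 106.6 pbw
  K2CO3: 552.1 pbw
Total batch = 1217 pbw; LOI loss = 216.7 pbw; yield = 82.19%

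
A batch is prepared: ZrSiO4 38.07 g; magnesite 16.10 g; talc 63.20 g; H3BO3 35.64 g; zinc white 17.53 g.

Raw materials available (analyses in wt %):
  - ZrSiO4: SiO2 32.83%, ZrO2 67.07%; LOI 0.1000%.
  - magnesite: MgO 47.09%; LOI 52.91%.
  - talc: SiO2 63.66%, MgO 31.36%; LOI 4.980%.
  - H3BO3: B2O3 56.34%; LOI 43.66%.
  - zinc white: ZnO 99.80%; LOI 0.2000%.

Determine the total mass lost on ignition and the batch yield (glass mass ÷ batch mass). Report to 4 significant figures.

LOI loss = 27.30 g; glass = 143.2 g; yield = 83.99%

All internal work holds exact precision at each step; values along the way are displayed rounded to 4 significant digits as written. Every reported number is rounded once only — all derived quantities are re-derived from the batch weights for 143.2 g of glass at full float precision (yield, net glass mass, ignition loss, totals, the five compositions), as quoted within the question or the answer.
Loss on ignition, line by line:
  ZrSiO4: 38.07 × 0.001000 = 0.03807 g
  magnesite: 16.10 × 0.5291 = 8.519 g
  talc: 63.20 × 0.04980 = 3.147 g
  H3BO3: 35.64 × 0.4366 = 15.56 g
  zinc white: 17.53 × 0.002000 = 0.03506 g
Total LOI = 27.30 g
Glass = batch − LOI = 170.5 − 27.30 = 143.2 g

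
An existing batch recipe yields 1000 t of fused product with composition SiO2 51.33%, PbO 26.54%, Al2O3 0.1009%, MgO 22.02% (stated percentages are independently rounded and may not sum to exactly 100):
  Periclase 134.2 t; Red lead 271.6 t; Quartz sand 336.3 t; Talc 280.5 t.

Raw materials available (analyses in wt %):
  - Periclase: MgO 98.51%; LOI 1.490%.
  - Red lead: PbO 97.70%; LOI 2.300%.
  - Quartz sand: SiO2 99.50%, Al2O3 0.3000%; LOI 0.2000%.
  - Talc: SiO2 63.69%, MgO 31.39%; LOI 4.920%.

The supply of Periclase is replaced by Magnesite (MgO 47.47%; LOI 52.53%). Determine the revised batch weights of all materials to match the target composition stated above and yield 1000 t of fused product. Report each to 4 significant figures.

Revised batch per 1000 t fused product:
  Magnesite: 278.4 t
  Red lead: 271.6 t
  Quartz sand: 336.3 t
  Talc: 280.5 t
Total batch = 1167 t; LOI loss = 167.0 t

The whole derivation runs at full precision through the solve — values along the way are printed with 4-significant-figure rounding in the working — each reported value is rounded a single time; derived quantities are re-derived in full precision (the totals, the four compositions, LOI, glass mass, the yield) using the weight values for 1000 t of glass as given in either problem or answer.
Oxide-by-oxide targets in 1000 t fused product:
  SiO2: 51.33% × 1000 = 513.3 t
  PbO: 26.54% × 1000 = 265.4 t
  Al2O3: 0.1009% × 1000 = 1.009 t
  MgO: 22.02% × 1000 = 220.2 t
Mass-balance tally per oxide applying the batch weights above, at the basis given (sum by sum, the targets are met given rounding of the digits):
  SiO2: 336.3·0.9950 + 280.5·0.6369 = 513.3 t (target 513.3 t)
  PbO: 271.6·0.9770 = 265.4 t (target 265.4 t)
  Al2O3: 336.3·0.003000 = 1.009 t (target 1.009 t)
  MgO: 278.4·0.4747 + 280.5·0.3139 = 220.2 t (target 220.2 t)
Glass-mass closure: batch total minus LOI = 999.8 t (per-oxide target masses sum to 999.9 t; against the stated basis, 1000 t — deltas are rounding alone).
Batch total: Σ batch = 1167 t; ignition loss, Σ(batch × LOI) = 167.0 t; glass ÷ batch gives a yield of 85.69%.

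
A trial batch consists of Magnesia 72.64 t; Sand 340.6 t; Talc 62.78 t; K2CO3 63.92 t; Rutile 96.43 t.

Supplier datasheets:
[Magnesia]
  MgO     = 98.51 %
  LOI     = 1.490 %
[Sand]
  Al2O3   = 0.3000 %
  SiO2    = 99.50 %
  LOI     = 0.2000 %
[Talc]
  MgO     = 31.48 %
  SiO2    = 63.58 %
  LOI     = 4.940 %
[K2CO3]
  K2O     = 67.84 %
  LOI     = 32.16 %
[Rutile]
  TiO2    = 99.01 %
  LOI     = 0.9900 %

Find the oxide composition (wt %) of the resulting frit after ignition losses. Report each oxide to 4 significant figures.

In-progress results are shown, rounded to 4 significant figures, on the page — every computation holds exact precision at all times. Every reported result is rounded once only. The derived quantities, including ignition loss, glass mass, five oxide percentages, the totals, the yield, are re-derived using the weight values on 610.0 t of glass in full float precision, as written in either problem or answer.
Per-oxide mass from batch:
  Al2O3: 340.6·0.003000 = 1.022 t
  K2O: 63.92·0.6784 = 43.36 t
  TiO2: 96.43·0.9901 = 95.48 t
  MgO: 72.64·0.9851 + 62.78·0.3148 = 91.32 t
  SiO2: 340.6·0.9950 + 62.78·0.6358 = 378.8 t
LOI: 72.64·0.01490 + 340.6·0.002000 + 62.78·0.04940 + 63.92·0.3216 + 96.43·0.009900 = 26.38 t
Glass = total batch minus LOI = 636.4 − 26.38 = 610.0 t (equal to the oxide-mass sum)
wt %: oxide over glass, times 100

Glass mass = 610.0 t (batch 636.4 − LOI 26.38).
Composition: Al2O3 0.1675%, K2O 7.109%, TiO2 15.65%, MgO 14.97%, SiO2 62.10%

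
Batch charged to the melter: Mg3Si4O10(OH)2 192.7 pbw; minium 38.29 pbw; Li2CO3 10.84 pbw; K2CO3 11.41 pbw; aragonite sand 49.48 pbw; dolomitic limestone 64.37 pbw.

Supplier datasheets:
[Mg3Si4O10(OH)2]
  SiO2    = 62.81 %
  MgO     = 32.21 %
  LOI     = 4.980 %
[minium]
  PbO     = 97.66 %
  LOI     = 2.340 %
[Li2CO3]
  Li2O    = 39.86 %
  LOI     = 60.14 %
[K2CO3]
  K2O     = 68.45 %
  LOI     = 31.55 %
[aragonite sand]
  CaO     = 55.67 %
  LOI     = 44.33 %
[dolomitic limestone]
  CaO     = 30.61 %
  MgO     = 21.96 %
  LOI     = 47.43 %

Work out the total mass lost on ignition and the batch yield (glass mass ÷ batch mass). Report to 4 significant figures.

LOI loss = 73.08 pbw; glass = 294.0 pbw; yield = 80.09%

Each numeric step holds exact precision throughout — in-progress results appear (rounded to four significant digits) at each printed step — every reported value is rounded just once; all derived quantities are re-derived starting from the weights on 294.0 pbw of glass at exact precision (totals, yield, glass mass, LOI, the six compositions), as quoted within either problem or answer.
Loss on ignition, line by line:
  Mg3Si4O10(OH)2: 192.7 × 0.04980 = 9.596 pbw
  minium: 38.29 × 0.02340 = 0.8960 pbw
  Li2CO3: 10.84 × 0.6014 = 6.519 pbw
  K2CO3: 11.41 × 0.3155 = 3.600 pbw
  aragonite sand: 49.48 × 0.4433 = 21.93 pbw
  dolomitic limestone: 64.37 × 0.4743 = 30.53 pbw
Total LOI = 73.08 pbw
Glass = batch − LOI = 367.1 − 73.08 = 294.0 pbw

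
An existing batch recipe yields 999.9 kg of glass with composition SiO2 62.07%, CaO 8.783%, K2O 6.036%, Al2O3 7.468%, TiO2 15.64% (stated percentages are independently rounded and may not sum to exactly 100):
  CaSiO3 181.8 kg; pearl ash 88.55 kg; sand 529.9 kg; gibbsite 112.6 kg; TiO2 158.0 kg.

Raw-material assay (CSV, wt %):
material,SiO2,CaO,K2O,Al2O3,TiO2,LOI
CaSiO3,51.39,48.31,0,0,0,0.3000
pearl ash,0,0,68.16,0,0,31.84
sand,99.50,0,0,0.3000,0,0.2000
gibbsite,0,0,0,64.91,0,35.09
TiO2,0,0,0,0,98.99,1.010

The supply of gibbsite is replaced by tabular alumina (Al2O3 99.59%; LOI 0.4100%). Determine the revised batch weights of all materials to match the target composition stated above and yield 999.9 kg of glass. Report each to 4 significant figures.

Values along the way are printed (rounded to four significant figures) as written; each numeric step keeps exact precision in every operation — a single rounding produces every reported number; the derived quantities are re-derived in exact precision (the yield, LOI, the five compositions, totals, glass mass) starting from the weights at 999.9 kg of glass as they appear in either problem or answer.
Target masses of each oxide per 999.9 kg glass:
  SiO2: 62.07% × 999.9 = 620.6 kg
  CaO: 8.783% × 999.9 = 87.82 kg
  K2O: 6.036% × 999.9 = 60.35 kg
  Al2O3: 7.468% × 999.9 = 74.67 kg
  TiO2: 15.64% × 999.9 = 156.4 kg
Balance tally, oxide-wise, on the weights just shown, against the basis in use (oxide sums agree with the targets up to rounding of the answer):
  SiO2: 181.8·0.5139 + 529.9·0.9950 = 620.7 kg (target 620.6 kg)
  CaO: 181.8·0.4831 = 87.83 kg (target 87.82 kg)
  K2O: 88.55·0.6816 = 60.36 kg (target 60.35 kg)
  Al2O3: 529.9·0.003000 + 73.38·0.9959 = 74.67 kg (target 74.67 kg)
  TiO2: 158.0·0.9899 = 156.4 kg (target 156.4 kg)
Auditing the glass mass value: net batch after ignition = 999.9 kg (summing oxide targets gives 999.9 kg; versus the stated basis of 999.9 kg — any gap is answer rounding).
Total batch = Σ batch = 1032 kg; loss to ignition Σ batch·LOI = 31.70 kg; the yield ratio, glass ÷ batch: 96.93%.

Revised batch per 999.9 kg glass:
  CaSiO3: 181.8 kg
  pearl ash: 88.55 kg
  sand: 529.9 kg
  tabular alumina: 73.38 kg
  TiO2: 158.0 kg
Total batch = 1032 kg; LOI loss = 31.70 kg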